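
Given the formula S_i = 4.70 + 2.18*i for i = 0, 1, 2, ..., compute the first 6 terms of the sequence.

This is an arithmetic sequence.
i=0: S_0 = 4.7 + 2.18*0 = 4.7
i=1: S_1 = 4.7 + 2.18*1 = 6.88
i=2: S_2 = 4.7 + 2.18*2 = 9.06
i=3: S_3 = 4.7 + 2.18*3 = 11.24
i=4: S_4 = 4.7 + 2.18*4 = 13.42
i=5: S_5 = 4.7 + 2.18*5 = 15.6
The first 6 terms are: [4.7, 6.88, 9.06, 11.24, 13.42, 15.6]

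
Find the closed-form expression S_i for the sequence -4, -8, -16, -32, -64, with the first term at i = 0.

Check ratios: -8 / -4 = 2.0
Common ratio r = 2.
First term a = -4.
Formula: S_i = -4 * 2^i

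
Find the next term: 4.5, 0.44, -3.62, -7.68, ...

Differences: 0.44 - 4.5 = -4.06
This is an arithmetic sequence with common difference d = -4.06.
Next term = -7.68 + -4.06 = -11.74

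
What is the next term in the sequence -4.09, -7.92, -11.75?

Differences: -7.92 - -4.09 = -3.83
This is an arithmetic sequence with common difference d = -3.83.
Next term = -11.75 + -3.83 = -15.58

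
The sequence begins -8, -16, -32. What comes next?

Ratios: -16 / -8 = 2.0
This is a geometric sequence with common ratio r = 2.
Next term = -32 * 2 = -64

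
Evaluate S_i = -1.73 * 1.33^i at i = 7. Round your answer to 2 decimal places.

S_7 = -1.73 * 1.33^7 ≈ -1.73 * 7.3614 ≈ -12.74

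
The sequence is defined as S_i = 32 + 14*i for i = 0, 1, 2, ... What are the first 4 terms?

This is an arithmetic sequence.
i=0: S_0 = 32 + 14*0 = 32
i=1: S_1 = 32 + 14*1 = 46
i=2: S_2 = 32 + 14*2 = 60
i=3: S_3 = 32 + 14*3 = 74
The first 4 terms are: [32, 46, 60, 74]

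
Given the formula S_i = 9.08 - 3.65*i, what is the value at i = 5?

S_5 = 9.08 + -3.65*5 = 9.08 + -18.25 = -9.17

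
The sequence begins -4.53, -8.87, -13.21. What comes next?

Differences: -8.87 - -4.53 = -4.34
This is an arithmetic sequence with common difference d = -4.34.
Next term = -13.21 + -4.34 = -17.55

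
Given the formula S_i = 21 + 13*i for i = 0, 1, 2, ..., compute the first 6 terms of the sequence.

This is an arithmetic sequence.
i=0: S_0 = 21 + 13*0 = 21
i=1: S_1 = 21 + 13*1 = 34
i=2: S_2 = 21 + 13*2 = 47
i=3: S_3 = 21 + 13*3 = 60
i=4: S_4 = 21 + 13*4 = 73
i=5: S_5 = 21 + 13*5 = 86
The first 6 terms are: [21, 34, 47, 60, 73, 86]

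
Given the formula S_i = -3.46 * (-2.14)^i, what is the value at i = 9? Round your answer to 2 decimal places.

S_9 = -3.46 * (-2.14)^9 ≈ -3.46 * -941.2911 ≈ 3256.87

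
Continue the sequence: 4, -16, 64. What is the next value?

Ratios: -16 / 4 = -4.0
This is a geometric sequence with common ratio r = -4.
Next term = 64 * -4 = -256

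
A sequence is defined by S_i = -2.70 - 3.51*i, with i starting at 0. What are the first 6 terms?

This is an arithmetic sequence.
i=0: S_0 = -2.7 + -3.51*0 = -2.7
i=1: S_1 = -2.7 + -3.51*1 = -6.21
i=2: S_2 = -2.7 + -3.51*2 = -9.72
i=3: S_3 = -2.7 + -3.51*3 = -13.23
i=4: S_4 = -2.7 + -3.51*4 = -16.74
i=5: S_5 = -2.7 + -3.51*5 = -20.25
The first 6 terms are: [-2.7, -6.21, -9.72, -13.23, -16.74, -20.25]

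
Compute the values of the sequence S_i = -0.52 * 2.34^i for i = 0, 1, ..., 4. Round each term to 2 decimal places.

This is a geometric sequence.
i=0: S_0 = -0.52 * 2.34^0 = -0.52
i=1: S_1 = -0.52 * 2.34^1 ≈ -1.22
i=2: S_2 = -0.52 * 2.34^2 ≈ -2.85
i=3: S_3 = -0.52 * 2.34^3 ≈ -6.66
i=4: S_4 = -0.52 * 2.34^4 ≈ -15.59
The first 5 terms are: [-0.52, -1.22, -2.85, -6.66, -15.59]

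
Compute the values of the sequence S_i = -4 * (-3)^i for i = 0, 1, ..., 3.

This is a geometric sequence.
i=0: S_0 = -4 * (-3)^0 = -4
i=1: S_1 = -4 * (-3)^1 = 12
i=2: S_2 = -4 * (-3)^2 = -36
i=3: S_3 = -4 * (-3)^3 = 108
The first 4 terms are: [-4, 12, -36, 108]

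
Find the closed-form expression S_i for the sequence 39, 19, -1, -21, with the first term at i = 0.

Check differences: 19 - 39 = -20
-1 - 19 = -20
Common difference d = -20.
First term a = 39.
Formula: S_i = 39 - 20*i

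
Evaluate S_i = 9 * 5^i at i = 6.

S_6 = 9 * 5^6 = 9 * 15625 = 140625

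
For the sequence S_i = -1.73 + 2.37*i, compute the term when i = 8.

S_8 = -1.73 + 2.37*8 = -1.73 + 18.96 = 17.23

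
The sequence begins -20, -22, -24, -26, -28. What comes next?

Differences: -22 - -20 = -2
This is an arithmetic sequence with common difference d = -2.
Next term = -28 + -2 = -30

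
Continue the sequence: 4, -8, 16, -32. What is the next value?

Ratios: -8 / 4 = -2.0
This is a geometric sequence with common ratio r = -2.
Next term = -32 * -2 = 64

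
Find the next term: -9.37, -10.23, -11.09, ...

Differences: -10.23 - -9.37 = -0.86
This is an arithmetic sequence with common difference d = -0.86.
Next term = -11.09 + -0.86 = -11.95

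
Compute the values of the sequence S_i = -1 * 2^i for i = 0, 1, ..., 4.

This is a geometric sequence.
i=0: S_0 = -1 * 2^0 = -1
i=1: S_1 = -1 * 2^1 = -2
i=2: S_2 = -1 * 2^2 = -4
i=3: S_3 = -1 * 2^3 = -8
i=4: S_4 = -1 * 2^4 = -16
The first 5 terms are: [-1, -2, -4, -8, -16]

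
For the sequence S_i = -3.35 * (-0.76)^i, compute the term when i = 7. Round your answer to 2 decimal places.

S_7 = -3.35 * (-0.76)^7 ≈ -3.35 * -0.1465 ≈ 0.49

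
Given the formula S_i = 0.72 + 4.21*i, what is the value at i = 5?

S_5 = 0.72 + 4.21*5 = 0.72 + 21.05 = 21.77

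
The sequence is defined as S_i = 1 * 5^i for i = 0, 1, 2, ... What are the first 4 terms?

This is a geometric sequence.
i=0: S_0 = 1 * 5^0 = 1
i=1: S_1 = 1 * 5^1 = 5
i=2: S_2 = 1 * 5^2 = 25
i=3: S_3 = 1 * 5^3 = 125
The first 4 terms are: [1, 5, 25, 125]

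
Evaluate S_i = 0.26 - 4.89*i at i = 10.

S_10 = 0.26 + -4.89*10 = 0.26 + -48.9 = -48.64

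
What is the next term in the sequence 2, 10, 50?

Ratios: 10 / 2 = 5.0
This is a geometric sequence with common ratio r = 5.
Next term = 50 * 5 = 250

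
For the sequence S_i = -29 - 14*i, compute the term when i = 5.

S_5 = -29 + -14*5 = -29 + -70 = -99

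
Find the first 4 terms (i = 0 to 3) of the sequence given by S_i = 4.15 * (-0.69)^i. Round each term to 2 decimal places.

This is a geometric sequence.
i=0: S_0 = 4.15 * (-0.69)^0 = 4.15
i=1: S_1 = 4.15 * (-0.69)^1 ≈ -2.86
i=2: S_2 = 4.15 * (-0.69)^2 ≈ 1.98
i=3: S_3 = 4.15 * (-0.69)^3 ≈ -1.36
The first 4 terms are: [4.15, -2.86, 1.98, -1.36]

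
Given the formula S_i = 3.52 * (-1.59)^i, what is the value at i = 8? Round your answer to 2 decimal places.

S_8 = 3.52 * (-1.59)^8 ≈ 3.52 * 40.8486 ≈ 143.79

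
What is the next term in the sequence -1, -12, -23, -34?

Differences: -12 - -1 = -11
This is an arithmetic sequence with common difference d = -11.
Next term = -34 + -11 = -45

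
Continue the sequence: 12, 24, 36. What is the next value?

Differences: 24 - 12 = 12
This is an arithmetic sequence with common difference d = 12.
Next term = 36 + 12 = 48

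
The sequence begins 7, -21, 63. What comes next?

Ratios: -21 / 7 = -3.0
This is a geometric sequence with common ratio r = -3.
Next term = 63 * -3 = -189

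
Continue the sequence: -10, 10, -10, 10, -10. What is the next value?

Ratios: 10 / -10 = -1.0
This is a geometric sequence with common ratio r = -1.
Next term = -10 * -1 = 10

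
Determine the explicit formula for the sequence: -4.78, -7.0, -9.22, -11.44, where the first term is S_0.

Check differences: -7.0 - -4.78 = -2.22
-9.22 - -7.0 = -2.22
Common difference d = -2.22.
First term a = -4.78.
Formula: S_i = -4.78 - 2.22*i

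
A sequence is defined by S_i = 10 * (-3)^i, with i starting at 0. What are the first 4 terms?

This is a geometric sequence.
i=0: S_0 = 10 * (-3)^0 = 10
i=1: S_1 = 10 * (-3)^1 = -30
i=2: S_2 = 10 * (-3)^2 = 90
i=3: S_3 = 10 * (-3)^3 = -270
The first 4 terms are: [10, -30, 90, -270]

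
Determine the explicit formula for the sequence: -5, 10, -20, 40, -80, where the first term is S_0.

Check ratios: 10 / -5 = -2.0
Common ratio r = -2.
First term a = -5.
Formula: S_i = -5 * (-2)^i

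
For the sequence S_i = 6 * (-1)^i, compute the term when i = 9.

S_9 = 6 * (-1)^9 = 6 * -1 = -6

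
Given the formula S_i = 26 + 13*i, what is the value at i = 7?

S_7 = 26 + 13*7 = 26 + 91 = 117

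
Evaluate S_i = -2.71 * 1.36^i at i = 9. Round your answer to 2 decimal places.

S_9 = -2.71 * 1.36^9 ≈ -2.71 * 15.9166 ≈ -43.13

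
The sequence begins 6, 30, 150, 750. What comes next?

Ratios: 30 / 6 = 5.0
This is a geometric sequence with common ratio r = 5.
Next term = 750 * 5 = 3750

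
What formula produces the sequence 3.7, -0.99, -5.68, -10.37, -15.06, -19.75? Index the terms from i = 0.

Check differences: -0.99 - 3.7 = -4.69
-5.68 - -0.99 = -4.69
Common difference d = -4.69.
First term a = 3.7.
Formula: S_i = 3.70 - 4.69*i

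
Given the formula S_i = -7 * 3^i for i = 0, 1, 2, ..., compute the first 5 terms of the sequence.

This is a geometric sequence.
i=0: S_0 = -7 * 3^0 = -7
i=1: S_1 = -7 * 3^1 = -21
i=2: S_2 = -7 * 3^2 = -63
i=3: S_3 = -7 * 3^3 = -189
i=4: S_4 = -7 * 3^4 = -567
The first 5 terms are: [-7, -21, -63, -189, -567]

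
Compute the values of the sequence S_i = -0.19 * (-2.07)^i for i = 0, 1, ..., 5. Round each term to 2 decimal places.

This is a geometric sequence.
i=0: S_0 = -0.19 * (-2.07)^0 = -0.19
i=1: S_1 = -0.19 * (-2.07)^1 ≈ 0.39
i=2: S_2 = -0.19 * (-2.07)^2 ≈ -0.81
i=3: S_3 = -0.19 * (-2.07)^3 ≈ 1.69
i=4: S_4 = -0.19 * (-2.07)^4 ≈ -3.49
i=5: S_5 = -0.19 * (-2.07)^5 ≈ 7.22
The first 6 terms are: [-0.19, 0.39, -0.81, 1.69, -3.49, 7.22]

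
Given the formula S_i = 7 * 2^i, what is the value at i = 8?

S_8 = 7 * 2^8 = 7 * 256 = 1792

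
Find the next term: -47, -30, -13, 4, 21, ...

Differences: -30 - -47 = 17
This is an arithmetic sequence with common difference d = 17.
Next term = 21 + 17 = 38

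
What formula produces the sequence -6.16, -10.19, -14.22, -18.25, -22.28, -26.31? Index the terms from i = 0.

Check differences: -10.19 - -6.16 = -4.03
-14.22 - -10.19 = -4.03
Common difference d = -4.03.
First term a = -6.16.
Formula: S_i = -6.16 - 4.03*i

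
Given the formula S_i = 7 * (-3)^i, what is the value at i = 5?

S_5 = 7 * (-3)^5 = 7 * -243 = -1701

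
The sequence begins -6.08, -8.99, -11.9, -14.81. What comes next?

Differences: -8.99 - -6.08 = -2.91
This is an arithmetic sequence with common difference d = -2.91.
Next term = -14.81 + -2.91 = -17.72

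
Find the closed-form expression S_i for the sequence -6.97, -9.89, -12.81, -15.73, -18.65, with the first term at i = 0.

Check differences: -9.89 - -6.97 = -2.92
-12.81 - -9.89 = -2.92
Common difference d = -2.92.
First term a = -6.97.
Formula: S_i = -6.97 - 2.92*i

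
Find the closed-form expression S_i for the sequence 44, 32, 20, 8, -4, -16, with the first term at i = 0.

Check differences: 32 - 44 = -12
20 - 32 = -12
Common difference d = -12.
First term a = 44.
Formula: S_i = 44 - 12*i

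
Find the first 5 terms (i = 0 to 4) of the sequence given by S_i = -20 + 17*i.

This is an arithmetic sequence.
i=0: S_0 = -20 + 17*0 = -20
i=1: S_1 = -20 + 17*1 = -3
i=2: S_2 = -20 + 17*2 = 14
i=3: S_3 = -20 + 17*3 = 31
i=4: S_4 = -20 + 17*4 = 48
The first 5 terms are: [-20, -3, 14, 31, 48]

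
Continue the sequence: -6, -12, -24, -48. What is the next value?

Ratios: -12 / -6 = 2.0
This is a geometric sequence with common ratio r = 2.
Next term = -48 * 2 = -96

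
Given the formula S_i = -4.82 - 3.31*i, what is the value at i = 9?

S_9 = -4.82 + -3.31*9 = -4.82 + -29.79 = -34.61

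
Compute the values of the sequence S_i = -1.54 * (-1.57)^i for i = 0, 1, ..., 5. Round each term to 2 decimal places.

This is a geometric sequence.
i=0: S_0 = -1.54 * (-1.57)^0 = -1.54
i=1: S_1 = -1.54 * (-1.57)^1 ≈ 2.42
i=2: S_2 = -1.54 * (-1.57)^2 ≈ -3.8
i=3: S_3 = -1.54 * (-1.57)^3 ≈ 5.96
i=4: S_4 = -1.54 * (-1.57)^4 ≈ -9.36
i=5: S_5 = -1.54 * (-1.57)^5 ≈ 14.69
The first 6 terms are: [-1.54, 2.42, -3.8, 5.96, -9.36, 14.69]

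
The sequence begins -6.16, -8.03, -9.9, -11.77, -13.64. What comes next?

Differences: -8.03 - -6.16 = -1.87
This is an arithmetic sequence with common difference d = -1.87.
Next term = -13.64 + -1.87 = -15.51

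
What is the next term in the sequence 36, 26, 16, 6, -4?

Differences: 26 - 36 = -10
This is an arithmetic sequence with common difference d = -10.
Next term = -4 + -10 = -14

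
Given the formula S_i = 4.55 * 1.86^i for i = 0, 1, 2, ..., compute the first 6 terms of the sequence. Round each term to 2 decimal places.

This is a geometric sequence.
i=0: S_0 = 4.55 * 1.86^0 = 4.55
i=1: S_1 = 4.55 * 1.86^1 ≈ 8.46
i=2: S_2 = 4.55 * 1.86^2 ≈ 15.74
i=3: S_3 = 4.55 * 1.86^3 ≈ 29.28
i=4: S_4 = 4.55 * 1.86^4 ≈ 54.46
i=5: S_5 = 4.55 * 1.86^5 ≈ 101.29
The first 6 terms are: [4.55, 8.46, 15.74, 29.28, 54.46, 101.29]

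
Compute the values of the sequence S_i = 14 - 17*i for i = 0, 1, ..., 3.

This is an arithmetic sequence.
i=0: S_0 = 14 + -17*0 = 14
i=1: S_1 = 14 + -17*1 = -3
i=2: S_2 = 14 + -17*2 = -20
i=3: S_3 = 14 + -17*3 = -37
The first 4 terms are: [14, -3, -20, -37]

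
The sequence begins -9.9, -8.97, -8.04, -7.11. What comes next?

Differences: -8.97 - -9.9 = 0.93
This is an arithmetic sequence with common difference d = 0.93.
Next term = -7.11 + 0.93 = -6.18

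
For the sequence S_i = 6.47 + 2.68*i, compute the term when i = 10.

S_10 = 6.47 + 2.68*10 = 6.47 + 26.8 = 33.27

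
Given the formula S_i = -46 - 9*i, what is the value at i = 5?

S_5 = -46 + -9*5 = -46 + -45 = -91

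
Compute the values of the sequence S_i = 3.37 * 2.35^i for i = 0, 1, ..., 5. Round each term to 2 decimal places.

This is a geometric sequence.
i=0: S_0 = 3.37 * 2.35^0 = 3.37
i=1: S_1 = 3.37 * 2.35^1 ≈ 7.92
i=2: S_2 = 3.37 * 2.35^2 ≈ 18.61
i=3: S_3 = 3.37 * 2.35^3 ≈ 43.74
i=4: S_4 = 3.37 * 2.35^4 ≈ 102.78
i=5: S_5 = 3.37 * 2.35^5 ≈ 241.53
The first 6 terms are: [3.37, 7.92, 18.61, 43.74, 102.78, 241.53]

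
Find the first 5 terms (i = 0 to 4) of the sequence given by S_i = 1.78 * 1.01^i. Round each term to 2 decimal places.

This is a geometric sequence.
i=0: S_0 = 1.78 * 1.01^0 = 1.78
i=1: S_1 = 1.78 * 1.01^1 ≈ 1.8
i=2: S_2 = 1.78 * 1.01^2 ≈ 1.82
i=3: S_3 = 1.78 * 1.01^3 ≈ 1.83
i=4: S_4 = 1.78 * 1.01^4 ≈ 1.85
The first 5 terms are: [1.78, 1.8, 1.82, 1.83, 1.85]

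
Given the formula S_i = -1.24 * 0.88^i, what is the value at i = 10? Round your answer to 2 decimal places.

S_10 = -1.24 * 0.88^10 ≈ -1.24 * 0.2785 ≈ -0.35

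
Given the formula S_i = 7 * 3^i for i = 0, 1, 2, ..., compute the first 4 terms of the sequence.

This is a geometric sequence.
i=0: S_0 = 7 * 3^0 = 7
i=1: S_1 = 7 * 3^1 = 21
i=2: S_2 = 7 * 3^2 = 63
i=3: S_3 = 7 * 3^3 = 189
The first 4 terms are: [7, 21, 63, 189]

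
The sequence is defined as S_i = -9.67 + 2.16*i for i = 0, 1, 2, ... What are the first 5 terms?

This is an arithmetic sequence.
i=0: S_0 = -9.67 + 2.16*0 = -9.67
i=1: S_1 = -9.67 + 2.16*1 = -7.51
i=2: S_2 = -9.67 + 2.16*2 = -5.35
i=3: S_3 = -9.67 + 2.16*3 = -3.19
i=4: S_4 = -9.67 + 2.16*4 = -1.03
The first 5 terms are: [-9.67, -7.51, -5.35, -3.19, -1.03]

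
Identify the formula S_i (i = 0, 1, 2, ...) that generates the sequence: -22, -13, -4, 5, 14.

Check differences: -13 - -22 = 9
-4 - -13 = 9
Common difference d = 9.
First term a = -22.
Formula: S_i = -22 + 9*i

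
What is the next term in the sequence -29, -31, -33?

Differences: -31 - -29 = -2
This is an arithmetic sequence with common difference d = -2.
Next term = -33 + -2 = -35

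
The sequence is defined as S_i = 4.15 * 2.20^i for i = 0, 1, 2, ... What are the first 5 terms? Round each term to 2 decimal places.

This is a geometric sequence.
i=0: S_0 = 4.15 * 2.2^0 = 4.15
i=1: S_1 = 4.15 * 2.2^1 = 9.13
i=2: S_2 = 4.15 * 2.2^2 ≈ 20.09
i=3: S_3 = 4.15 * 2.2^3 ≈ 44.19
i=4: S_4 = 4.15 * 2.2^4 ≈ 97.22
The first 5 terms are: [4.15, 9.13, 20.09, 44.19, 97.22]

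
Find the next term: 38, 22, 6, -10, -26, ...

Differences: 22 - 38 = -16
This is an arithmetic sequence with common difference d = -16.
Next term = -26 + -16 = -42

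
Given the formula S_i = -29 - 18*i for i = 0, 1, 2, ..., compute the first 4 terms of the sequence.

This is an arithmetic sequence.
i=0: S_0 = -29 + -18*0 = -29
i=1: S_1 = -29 + -18*1 = -47
i=2: S_2 = -29 + -18*2 = -65
i=3: S_3 = -29 + -18*3 = -83
The first 4 terms are: [-29, -47, -65, -83]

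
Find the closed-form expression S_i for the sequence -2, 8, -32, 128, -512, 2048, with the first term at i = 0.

Check ratios: 8 / -2 = -4.0
Common ratio r = -4.
First term a = -2.
Formula: S_i = -2 * (-4)^i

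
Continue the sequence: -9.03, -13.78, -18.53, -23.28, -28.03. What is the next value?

Differences: -13.78 - -9.03 = -4.75
This is an arithmetic sequence with common difference d = -4.75.
Next term = -28.03 + -4.75 = -32.78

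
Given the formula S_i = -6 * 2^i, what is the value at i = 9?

S_9 = -6 * 2^9 = -6 * 512 = -3072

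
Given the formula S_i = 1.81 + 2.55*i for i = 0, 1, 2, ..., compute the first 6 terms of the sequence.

This is an arithmetic sequence.
i=0: S_0 = 1.81 + 2.55*0 = 1.81
i=1: S_1 = 1.81 + 2.55*1 = 4.36
i=2: S_2 = 1.81 + 2.55*2 = 6.91
i=3: S_3 = 1.81 + 2.55*3 = 9.46
i=4: S_4 = 1.81 + 2.55*4 = 12.01
i=5: S_5 = 1.81 + 2.55*5 = 14.56
The first 6 terms are: [1.81, 4.36, 6.91, 9.46, 12.01, 14.56]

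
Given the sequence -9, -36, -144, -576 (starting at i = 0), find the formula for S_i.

Check ratios: -36 / -9 = 4.0
Common ratio r = 4.
First term a = -9.
Formula: S_i = -9 * 4^i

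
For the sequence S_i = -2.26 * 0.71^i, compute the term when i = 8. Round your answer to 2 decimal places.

S_8 = -2.26 * 0.71^8 ≈ -2.26 * 0.0646 ≈ -0.15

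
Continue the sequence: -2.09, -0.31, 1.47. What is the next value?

Differences: -0.31 - -2.09 = 1.78
This is an arithmetic sequence with common difference d = 1.78.
Next term = 1.47 + 1.78 = 3.25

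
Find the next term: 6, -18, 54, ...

Ratios: -18 / 6 = -3.0
This is a geometric sequence with common ratio r = -3.
Next term = 54 * -3 = -162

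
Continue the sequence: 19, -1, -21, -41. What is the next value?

Differences: -1 - 19 = -20
This is an arithmetic sequence with common difference d = -20.
Next term = -41 + -20 = -61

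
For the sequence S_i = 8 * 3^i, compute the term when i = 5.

S_5 = 8 * 3^5 = 8 * 243 = 1944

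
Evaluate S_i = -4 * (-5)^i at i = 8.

S_8 = -4 * (-5)^8 = -4 * 390625 = -1562500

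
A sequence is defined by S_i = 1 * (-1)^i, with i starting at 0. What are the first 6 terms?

This is a geometric sequence.
i=0: S_0 = 1 * (-1)^0 = 1
i=1: S_1 = 1 * (-1)^1 = -1
i=2: S_2 = 1 * (-1)^2 = 1
i=3: S_3 = 1 * (-1)^3 = -1
i=4: S_4 = 1 * (-1)^4 = 1
i=5: S_5 = 1 * (-1)^5 = -1
The first 6 terms are: [1, -1, 1, -1, 1, -1]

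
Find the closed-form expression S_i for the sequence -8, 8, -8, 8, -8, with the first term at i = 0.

Check ratios: 8 / -8 = -1.0
Common ratio r = -1.
First term a = -8.
Formula: S_i = -8 * (-1)^i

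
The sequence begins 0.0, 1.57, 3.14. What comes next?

Differences: 1.57 - 0.0 = 1.57
This is an arithmetic sequence with common difference d = 1.57.
Next term = 3.14 + 1.57 = 4.71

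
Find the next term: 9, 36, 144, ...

Ratios: 36 / 9 = 4.0
This is a geometric sequence with common ratio r = 4.
Next term = 144 * 4 = 576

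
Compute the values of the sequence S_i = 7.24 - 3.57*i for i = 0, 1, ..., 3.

This is an arithmetic sequence.
i=0: S_0 = 7.24 + -3.57*0 = 7.24
i=1: S_1 = 7.24 + -3.57*1 = 3.67
i=2: S_2 = 7.24 + -3.57*2 = 0.1
i=3: S_3 = 7.24 + -3.57*3 = -3.47
The first 4 terms are: [7.24, 3.67, 0.1, -3.47]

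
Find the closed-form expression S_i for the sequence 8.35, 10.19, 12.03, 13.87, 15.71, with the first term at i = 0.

Check differences: 10.19 - 8.35 = 1.84
12.03 - 10.19 = 1.84
Common difference d = 1.84.
First term a = 8.35.
Formula: S_i = 8.35 + 1.84*i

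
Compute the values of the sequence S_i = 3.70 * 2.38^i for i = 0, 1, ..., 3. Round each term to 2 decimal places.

This is a geometric sequence.
i=0: S_0 = 3.7 * 2.38^0 = 3.7
i=1: S_1 = 3.7 * 2.38^1 ≈ 8.81
i=2: S_2 = 3.7 * 2.38^2 ≈ 20.96
i=3: S_3 = 3.7 * 2.38^3 ≈ 49.88
The first 4 terms are: [3.7, 8.81, 20.96, 49.88]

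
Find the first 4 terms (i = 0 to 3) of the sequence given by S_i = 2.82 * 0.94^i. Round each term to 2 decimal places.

This is a geometric sequence.
i=0: S_0 = 2.82 * 0.94^0 = 2.82
i=1: S_1 = 2.82 * 0.94^1 ≈ 2.65
i=2: S_2 = 2.82 * 0.94^2 ≈ 2.49
i=3: S_3 = 2.82 * 0.94^3 ≈ 2.34
The first 4 terms are: [2.82, 2.65, 2.49, 2.34]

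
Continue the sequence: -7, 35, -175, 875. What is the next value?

Ratios: 35 / -7 = -5.0
This is a geometric sequence with common ratio r = -5.
Next term = 875 * -5 = -4375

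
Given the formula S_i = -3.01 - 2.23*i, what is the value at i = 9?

S_9 = -3.01 + -2.23*9 = -3.01 + -20.07 = -23.08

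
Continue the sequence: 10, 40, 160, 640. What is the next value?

Ratios: 40 / 10 = 4.0
This is a geometric sequence with common ratio r = 4.
Next term = 640 * 4 = 2560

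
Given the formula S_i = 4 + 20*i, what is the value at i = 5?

S_5 = 4 + 20*5 = 4 + 100 = 104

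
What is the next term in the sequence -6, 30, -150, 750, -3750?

Ratios: 30 / -6 = -5.0
This is a geometric sequence with common ratio r = -5.
Next term = -3750 * -5 = 18750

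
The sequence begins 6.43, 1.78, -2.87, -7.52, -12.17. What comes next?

Differences: 1.78 - 6.43 = -4.65
This is an arithmetic sequence with common difference d = -4.65.
Next term = -12.17 + -4.65 = -16.82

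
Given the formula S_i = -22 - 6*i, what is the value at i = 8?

S_8 = -22 + -6*8 = -22 + -48 = -70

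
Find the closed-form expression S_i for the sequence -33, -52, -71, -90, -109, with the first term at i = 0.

Check differences: -52 - -33 = -19
-71 - -52 = -19
Common difference d = -19.
First term a = -33.
Formula: S_i = -33 - 19*i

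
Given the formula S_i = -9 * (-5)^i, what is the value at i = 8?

S_8 = -9 * (-5)^8 = -9 * 390625 = -3515625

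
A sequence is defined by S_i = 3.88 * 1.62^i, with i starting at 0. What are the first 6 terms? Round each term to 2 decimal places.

This is a geometric sequence.
i=0: S_0 = 3.88 * 1.62^0 = 3.88
i=1: S_1 = 3.88 * 1.62^1 ≈ 6.29
i=2: S_2 = 3.88 * 1.62^2 ≈ 10.18
i=3: S_3 = 3.88 * 1.62^3 ≈ 16.5
i=4: S_4 = 3.88 * 1.62^4 ≈ 26.72
i=5: S_5 = 3.88 * 1.62^5 ≈ 43.29
The first 6 terms are: [3.88, 6.29, 10.18, 16.5, 26.72, 43.29]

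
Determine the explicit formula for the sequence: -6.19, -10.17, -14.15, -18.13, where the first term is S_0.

Check differences: -10.17 - -6.19 = -3.98
-14.15 - -10.17 = -3.98
Common difference d = -3.98.
First term a = -6.19.
Formula: S_i = -6.19 - 3.98*i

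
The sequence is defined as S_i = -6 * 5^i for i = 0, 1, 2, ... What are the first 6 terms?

This is a geometric sequence.
i=0: S_0 = -6 * 5^0 = -6
i=1: S_1 = -6 * 5^1 = -30
i=2: S_2 = -6 * 5^2 = -150
i=3: S_3 = -6 * 5^3 = -750
i=4: S_4 = -6 * 5^4 = -3750
i=5: S_5 = -6 * 5^5 = -18750
The first 6 terms are: [-6, -30, -150, -750, -3750, -18750]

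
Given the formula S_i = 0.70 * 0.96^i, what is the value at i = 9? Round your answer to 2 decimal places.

S_9 = 0.7 * 0.96^9 ≈ 0.7 * 0.6925 ≈ 0.48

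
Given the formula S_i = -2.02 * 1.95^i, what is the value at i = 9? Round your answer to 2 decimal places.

S_9 = -2.02 * 1.95^9 ≈ -2.02 * 407.6726 ≈ -823.5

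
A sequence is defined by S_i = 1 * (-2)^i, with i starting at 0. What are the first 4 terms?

This is a geometric sequence.
i=0: S_0 = 1 * (-2)^0 = 1
i=1: S_1 = 1 * (-2)^1 = -2
i=2: S_2 = 1 * (-2)^2 = 4
i=3: S_3 = 1 * (-2)^3 = -8
The first 4 terms are: [1, -2, 4, -8]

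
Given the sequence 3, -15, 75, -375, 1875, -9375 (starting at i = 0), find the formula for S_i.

Check ratios: -15 / 3 = -5.0
Common ratio r = -5.
First term a = 3.
Formula: S_i = 3 * (-5)^i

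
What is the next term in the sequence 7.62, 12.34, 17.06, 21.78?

Differences: 12.34 - 7.62 = 4.72
This is an arithmetic sequence with common difference d = 4.72.
Next term = 21.78 + 4.72 = 26.5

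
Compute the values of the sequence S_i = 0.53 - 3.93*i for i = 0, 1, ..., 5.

This is an arithmetic sequence.
i=0: S_0 = 0.53 + -3.93*0 = 0.53
i=1: S_1 = 0.53 + -3.93*1 = -3.4
i=2: S_2 = 0.53 + -3.93*2 = -7.33
i=3: S_3 = 0.53 + -3.93*3 = -11.26
i=4: S_4 = 0.53 + -3.93*4 = -15.19
i=5: S_5 = 0.53 + -3.93*5 = -19.12
The first 6 terms are: [0.53, -3.4, -7.33, -11.26, -15.19, -19.12]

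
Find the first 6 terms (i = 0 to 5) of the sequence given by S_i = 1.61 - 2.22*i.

This is an arithmetic sequence.
i=0: S_0 = 1.61 + -2.22*0 = 1.61
i=1: S_1 = 1.61 + -2.22*1 = -0.61
i=2: S_2 = 1.61 + -2.22*2 = -2.83
i=3: S_3 = 1.61 + -2.22*3 = -5.05
i=4: S_4 = 1.61 + -2.22*4 = -7.27
i=5: S_5 = 1.61 + -2.22*5 = -9.49
The first 6 terms are: [1.61, -0.61, -2.83, -5.05, -7.27, -9.49]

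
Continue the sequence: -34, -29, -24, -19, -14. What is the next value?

Differences: -29 - -34 = 5
This is an arithmetic sequence with common difference d = 5.
Next term = -14 + 5 = -9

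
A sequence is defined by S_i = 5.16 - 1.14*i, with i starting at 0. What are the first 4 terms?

This is an arithmetic sequence.
i=0: S_0 = 5.16 + -1.14*0 = 5.16
i=1: S_1 = 5.16 + -1.14*1 = 4.02
i=2: S_2 = 5.16 + -1.14*2 = 2.88
i=3: S_3 = 5.16 + -1.14*3 = 1.74
The first 4 terms are: [5.16, 4.02, 2.88, 1.74]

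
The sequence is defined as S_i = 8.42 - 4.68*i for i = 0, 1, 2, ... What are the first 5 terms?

This is an arithmetic sequence.
i=0: S_0 = 8.42 + -4.68*0 = 8.42
i=1: S_1 = 8.42 + -4.68*1 = 3.74
i=2: S_2 = 8.42 + -4.68*2 = -0.94
i=3: S_3 = 8.42 + -4.68*3 = -5.62
i=4: S_4 = 8.42 + -4.68*4 = -10.3
The first 5 terms are: [8.42, 3.74, -0.94, -5.62, -10.3]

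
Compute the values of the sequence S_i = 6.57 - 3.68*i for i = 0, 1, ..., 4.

This is an arithmetic sequence.
i=0: S_0 = 6.57 + -3.68*0 = 6.57
i=1: S_1 = 6.57 + -3.68*1 = 2.89
i=2: S_2 = 6.57 + -3.68*2 = -0.79
i=3: S_3 = 6.57 + -3.68*3 = -4.47
i=4: S_4 = 6.57 + -3.68*4 = -8.15
The first 5 terms are: [6.57, 2.89, -0.79, -4.47, -8.15]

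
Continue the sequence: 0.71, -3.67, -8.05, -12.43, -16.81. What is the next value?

Differences: -3.67 - 0.71 = -4.38
This is an arithmetic sequence with common difference d = -4.38.
Next term = -16.81 + -4.38 = -21.19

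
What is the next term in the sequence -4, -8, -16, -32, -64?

Ratios: -8 / -4 = 2.0
This is a geometric sequence with common ratio r = 2.
Next term = -64 * 2 = -128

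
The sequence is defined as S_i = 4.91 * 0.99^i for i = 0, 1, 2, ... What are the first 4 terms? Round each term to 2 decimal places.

This is a geometric sequence.
i=0: S_0 = 4.91 * 0.99^0 = 4.91
i=1: S_1 = 4.91 * 0.99^1 ≈ 4.86
i=2: S_2 = 4.91 * 0.99^2 ≈ 4.81
i=3: S_3 = 4.91 * 0.99^3 ≈ 4.76
The first 4 terms are: [4.91, 4.86, 4.81, 4.76]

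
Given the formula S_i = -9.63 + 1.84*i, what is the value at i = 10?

S_10 = -9.63 + 1.84*10 = -9.63 + 18.4 = 8.77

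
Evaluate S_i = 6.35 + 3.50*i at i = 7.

S_7 = 6.35 + 3.5*7 = 6.35 + 24.5 = 30.85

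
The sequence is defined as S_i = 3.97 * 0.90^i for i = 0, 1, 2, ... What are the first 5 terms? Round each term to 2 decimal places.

This is a geometric sequence.
i=0: S_0 = 3.97 * 0.9^0 = 3.97
i=1: S_1 = 3.97 * 0.9^1 ≈ 3.57
i=2: S_2 = 3.97 * 0.9^2 ≈ 3.22
i=3: S_3 = 3.97 * 0.9^3 ≈ 2.89
i=4: S_4 = 3.97 * 0.9^4 ≈ 2.6
The first 5 terms are: [3.97, 3.57, 3.22, 2.89, 2.6]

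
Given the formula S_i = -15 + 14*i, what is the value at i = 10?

S_10 = -15 + 14*10 = -15 + 140 = 125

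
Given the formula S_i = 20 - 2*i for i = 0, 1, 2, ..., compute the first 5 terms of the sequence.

This is an arithmetic sequence.
i=0: S_0 = 20 + -2*0 = 20
i=1: S_1 = 20 + -2*1 = 18
i=2: S_2 = 20 + -2*2 = 16
i=3: S_3 = 20 + -2*3 = 14
i=4: S_4 = 20 + -2*4 = 12
The first 5 terms are: [20, 18, 16, 14, 12]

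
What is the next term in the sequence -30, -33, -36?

Differences: -33 - -30 = -3
This is an arithmetic sequence with common difference d = -3.
Next term = -36 + -3 = -39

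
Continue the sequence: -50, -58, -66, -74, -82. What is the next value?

Differences: -58 - -50 = -8
This is an arithmetic sequence with common difference d = -8.
Next term = -82 + -8 = -90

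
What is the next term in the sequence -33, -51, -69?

Differences: -51 - -33 = -18
This is an arithmetic sequence with common difference d = -18.
Next term = -69 + -18 = -87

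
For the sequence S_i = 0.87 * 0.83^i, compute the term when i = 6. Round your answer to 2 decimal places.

S_6 = 0.87 * 0.83^6 ≈ 0.87 * 0.3269 ≈ 0.28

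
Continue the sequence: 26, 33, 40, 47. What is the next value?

Differences: 33 - 26 = 7
This is an arithmetic sequence with common difference d = 7.
Next term = 47 + 7 = 54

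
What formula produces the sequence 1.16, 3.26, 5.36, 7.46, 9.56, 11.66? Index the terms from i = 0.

Check differences: 3.26 - 1.16 = 2.1
5.36 - 3.26 = 2.1
Common difference d = 2.1.
First term a = 1.16.
Formula: S_i = 1.16 + 2.10*i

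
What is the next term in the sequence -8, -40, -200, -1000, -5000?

Ratios: -40 / -8 = 5.0
This is a geometric sequence with common ratio r = 5.
Next term = -5000 * 5 = -25000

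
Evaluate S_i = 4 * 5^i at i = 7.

S_7 = 4 * 5^7 = 4 * 78125 = 312500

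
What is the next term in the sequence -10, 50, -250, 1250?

Ratios: 50 / -10 = -5.0
This is a geometric sequence with common ratio r = -5.
Next term = 1250 * -5 = -6250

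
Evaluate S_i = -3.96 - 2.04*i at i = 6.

S_6 = -3.96 + -2.04*6 = -3.96 + -12.24 = -16.2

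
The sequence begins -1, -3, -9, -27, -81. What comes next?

Ratios: -3 / -1 = 3.0
This is a geometric sequence with common ratio r = 3.
Next term = -81 * 3 = -243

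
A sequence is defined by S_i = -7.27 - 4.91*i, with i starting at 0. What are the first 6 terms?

This is an arithmetic sequence.
i=0: S_0 = -7.27 + -4.91*0 = -7.27
i=1: S_1 = -7.27 + -4.91*1 = -12.18
i=2: S_2 = -7.27 + -4.91*2 = -17.09
i=3: S_3 = -7.27 + -4.91*3 = -22.0
i=4: S_4 = -7.27 + -4.91*4 = -26.91
i=5: S_5 = -7.27 + -4.91*5 = -31.82
The first 6 terms are: [-7.27, -12.18, -17.09, -22.0, -26.91, -31.82]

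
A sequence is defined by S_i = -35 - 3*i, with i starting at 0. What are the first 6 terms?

This is an arithmetic sequence.
i=0: S_0 = -35 + -3*0 = -35
i=1: S_1 = -35 + -3*1 = -38
i=2: S_2 = -35 + -3*2 = -41
i=3: S_3 = -35 + -3*3 = -44
i=4: S_4 = -35 + -3*4 = -47
i=5: S_5 = -35 + -3*5 = -50
The first 6 terms are: [-35, -38, -41, -44, -47, -50]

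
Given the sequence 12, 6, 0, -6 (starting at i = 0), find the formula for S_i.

Check differences: 6 - 12 = -6
0 - 6 = -6
Common difference d = -6.
First term a = 12.
Formula: S_i = 12 - 6*i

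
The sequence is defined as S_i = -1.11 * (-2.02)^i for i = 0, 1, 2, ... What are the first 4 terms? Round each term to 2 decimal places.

This is a geometric sequence.
i=0: S_0 = -1.11 * (-2.02)^0 = -1.11
i=1: S_1 = -1.11 * (-2.02)^1 ≈ 2.24
i=2: S_2 = -1.11 * (-2.02)^2 ≈ -4.53
i=3: S_3 = -1.11 * (-2.02)^3 ≈ 9.15
The first 4 terms are: [-1.11, 2.24, -4.53, 9.15]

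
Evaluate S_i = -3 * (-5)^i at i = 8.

S_8 = -3 * (-5)^8 = -3 * 390625 = -1171875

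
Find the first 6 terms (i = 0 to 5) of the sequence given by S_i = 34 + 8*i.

This is an arithmetic sequence.
i=0: S_0 = 34 + 8*0 = 34
i=1: S_1 = 34 + 8*1 = 42
i=2: S_2 = 34 + 8*2 = 50
i=3: S_3 = 34 + 8*3 = 58
i=4: S_4 = 34 + 8*4 = 66
i=5: S_5 = 34 + 8*5 = 74
The first 6 terms are: [34, 42, 50, 58, 66, 74]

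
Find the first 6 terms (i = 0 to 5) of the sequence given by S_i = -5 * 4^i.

This is a geometric sequence.
i=0: S_0 = -5 * 4^0 = -5
i=1: S_1 = -5 * 4^1 = -20
i=2: S_2 = -5 * 4^2 = -80
i=3: S_3 = -5 * 4^3 = -320
i=4: S_4 = -5 * 4^4 = -1280
i=5: S_5 = -5 * 4^5 = -5120
The first 6 terms are: [-5, -20, -80, -320, -1280, -5120]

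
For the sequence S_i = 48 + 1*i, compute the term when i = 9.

S_9 = 48 + 1*9 = 48 + 9 = 57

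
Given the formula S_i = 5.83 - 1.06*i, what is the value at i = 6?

S_6 = 5.83 + -1.06*6 = 5.83 + -6.36 = -0.53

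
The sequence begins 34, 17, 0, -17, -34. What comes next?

Differences: 17 - 34 = -17
This is an arithmetic sequence with common difference d = -17.
Next term = -34 + -17 = -51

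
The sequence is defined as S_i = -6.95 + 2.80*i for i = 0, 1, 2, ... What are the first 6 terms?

This is an arithmetic sequence.
i=0: S_0 = -6.95 + 2.8*0 = -6.95
i=1: S_1 = -6.95 + 2.8*1 = -4.15
i=2: S_2 = -6.95 + 2.8*2 = -1.35
i=3: S_3 = -6.95 + 2.8*3 = 1.45
i=4: S_4 = -6.95 + 2.8*4 = 4.25
i=5: S_5 = -6.95 + 2.8*5 = 7.05
The first 6 terms are: [-6.95, -4.15, -1.35, 1.45, 4.25, 7.05]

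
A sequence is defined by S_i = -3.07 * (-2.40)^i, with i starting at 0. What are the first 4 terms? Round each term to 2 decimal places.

This is a geometric sequence.
i=0: S_0 = -3.07 * (-2.4)^0 = -3.07
i=1: S_1 = -3.07 * (-2.4)^1 ≈ 7.37
i=2: S_2 = -3.07 * (-2.4)^2 ≈ -17.68
i=3: S_3 = -3.07 * (-2.4)^3 ≈ 42.44
The first 4 terms are: [-3.07, 7.37, -17.68, 42.44]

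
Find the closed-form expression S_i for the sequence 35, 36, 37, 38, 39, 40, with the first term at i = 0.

Check differences: 36 - 35 = 1
37 - 36 = 1
Common difference d = 1.
First term a = 35.
Formula: S_i = 35 + 1*i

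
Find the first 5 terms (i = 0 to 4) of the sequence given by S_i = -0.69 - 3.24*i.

This is an arithmetic sequence.
i=0: S_0 = -0.69 + -3.24*0 = -0.69
i=1: S_1 = -0.69 + -3.24*1 = -3.93
i=2: S_2 = -0.69 + -3.24*2 = -7.17
i=3: S_3 = -0.69 + -3.24*3 = -10.41
i=4: S_4 = -0.69 + -3.24*4 = -13.65
The first 5 terms are: [-0.69, -3.93, -7.17, -10.41, -13.65]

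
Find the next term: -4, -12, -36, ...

Ratios: -12 / -4 = 3.0
This is a geometric sequence with common ratio r = 3.
Next term = -36 * 3 = -108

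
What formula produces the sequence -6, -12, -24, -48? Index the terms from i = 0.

Check ratios: -12 / -6 = 2.0
Common ratio r = 2.
First term a = -6.
Formula: S_i = -6 * 2^i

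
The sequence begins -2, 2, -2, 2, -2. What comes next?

Ratios: 2 / -2 = -1.0
This is a geometric sequence with common ratio r = -1.
Next term = -2 * -1 = 2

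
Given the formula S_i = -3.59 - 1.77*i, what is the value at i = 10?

S_10 = -3.59 + -1.77*10 = -3.59 + -17.7 = -21.29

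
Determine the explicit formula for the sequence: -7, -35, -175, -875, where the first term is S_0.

Check ratios: -35 / -7 = 5.0
Common ratio r = 5.
First term a = -7.
Formula: S_i = -7 * 5^i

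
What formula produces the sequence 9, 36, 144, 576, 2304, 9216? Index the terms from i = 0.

Check ratios: 36 / 9 = 4.0
Common ratio r = 4.
First term a = 9.
Formula: S_i = 9 * 4^i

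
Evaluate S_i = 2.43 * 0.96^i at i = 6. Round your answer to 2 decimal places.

S_6 = 2.43 * 0.96^6 ≈ 2.43 * 0.7828 ≈ 1.9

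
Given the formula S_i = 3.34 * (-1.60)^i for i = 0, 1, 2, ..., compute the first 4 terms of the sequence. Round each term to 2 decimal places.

This is a geometric sequence.
i=0: S_0 = 3.34 * (-1.6)^0 = 3.34
i=1: S_1 = 3.34 * (-1.6)^1 ≈ -5.34
i=2: S_2 = 3.34 * (-1.6)^2 ≈ 8.55
i=3: S_3 = 3.34 * (-1.6)^3 ≈ -13.68
The first 4 terms are: [3.34, -5.34, 8.55, -13.68]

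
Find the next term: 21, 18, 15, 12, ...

Differences: 18 - 21 = -3
This is an arithmetic sequence with common difference d = -3.
Next term = 12 + -3 = 9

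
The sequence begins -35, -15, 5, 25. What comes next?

Differences: -15 - -35 = 20
This is an arithmetic sequence with common difference d = 20.
Next term = 25 + 20 = 45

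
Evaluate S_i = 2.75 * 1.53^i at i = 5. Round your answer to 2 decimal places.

S_5 = 2.75 * 1.53^5 ≈ 2.75 * 8.3841 ≈ 23.06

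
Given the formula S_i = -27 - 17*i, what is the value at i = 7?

S_7 = -27 + -17*7 = -27 + -119 = -146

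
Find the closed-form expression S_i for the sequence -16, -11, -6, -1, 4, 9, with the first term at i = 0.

Check differences: -11 - -16 = 5
-6 - -11 = 5
Common difference d = 5.
First term a = -16.
Formula: S_i = -16 + 5*i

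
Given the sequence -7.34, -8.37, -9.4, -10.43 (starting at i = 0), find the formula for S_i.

Check differences: -8.37 - -7.34 = -1.03
-9.4 - -8.37 = -1.03
Common difference d = -1.03.
First term a = -7.34.
Formula: S_i = -7.34 - 1.03*i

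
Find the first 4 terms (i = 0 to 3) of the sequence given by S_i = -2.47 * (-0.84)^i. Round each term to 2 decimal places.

This is a geometric sequence.
i=0: S_0 = -2.47 * (-0.84)^0 = -2.47
i=1: S_1 = -2.47 * (-0.84)^1 ≈ 2.07
i=2: S_2 = -2.47 * (-0.84)^2 ≈ -1.74
i=3: S_3 = -2.47 * (-0.84)^3 ≈ 1.46
The first 4 terms are: [-2.47, 2.07, -1.74, 1.46]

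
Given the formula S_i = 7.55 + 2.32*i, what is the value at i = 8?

S_8 = 7.55 + 2.32*8 = 7.55 + 18.56 = 26.11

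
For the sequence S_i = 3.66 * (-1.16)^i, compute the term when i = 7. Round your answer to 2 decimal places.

S_7 = 3.66 * (-1.16)^7 ≈ 3.66 * -2.8262 ≈ -10.34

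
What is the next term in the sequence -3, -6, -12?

Ratios: -6 / -3 = 2.0
This is a geometric sequence with common ratio r = 2.
Next term = -12 * 2 = -24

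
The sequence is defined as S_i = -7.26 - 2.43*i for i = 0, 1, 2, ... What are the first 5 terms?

This is an arithmetic sequence.
i=0: S_0 = -7.26 + -2.43*0 = -7.26
i=1: S_1 = -7.26 + -2.43*1 = -9.69
i=2: S_2 = -7.26 + -2.43*2 = -12.12
i=3: S_3 = -7.26 + -2.43*3 = -14.55
i=4: S_4 = -7.26 + -2.43*4 = -16.98
The first 5 terms are: [-7.26, -9.69, -12.12, -14.55, -16.98]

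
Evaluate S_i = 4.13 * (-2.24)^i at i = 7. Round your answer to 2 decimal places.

S_7 = 4.13 * (-2.24)^7 ≈ 4.13 * -282.9672 ≈ -1168.65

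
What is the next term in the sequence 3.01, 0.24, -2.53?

Differences: 0.24 - 3.01 = -2.77
This is an arithmetic sequence with common difference d = -2.77.
Next term = -2.53 + -2.77 = -5.3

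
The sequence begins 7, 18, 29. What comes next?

Differences: 18 - 7 = 11
This is an arithmetic sequence with common difference d = 11.
Next term = 29 + 11 = 40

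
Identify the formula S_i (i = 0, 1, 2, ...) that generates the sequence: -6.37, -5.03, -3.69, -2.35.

Check differences: -5.03 - -6.37 = 1.34
-3.69 - -5.03 = 1.34
Common difference d = 1.34.
First term a = -6.37.
Formula: S_i = -6.37 + 1.34*i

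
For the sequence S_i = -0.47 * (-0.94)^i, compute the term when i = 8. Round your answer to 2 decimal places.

S_8 = -0.47 * (-0.94)^8 ≈ -0.47 * 0.6096 ≈ -0.29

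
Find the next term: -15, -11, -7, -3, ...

Differences: -11 - -15 = 4
This is an arithmetic sequence with common difference d = 4.
Next term = -3 + 4 = 1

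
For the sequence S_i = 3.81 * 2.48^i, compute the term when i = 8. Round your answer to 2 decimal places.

S_8 = 3.81 * 2.48^8 ≈ 3.81 * 1430.9137 ≈ 5451.78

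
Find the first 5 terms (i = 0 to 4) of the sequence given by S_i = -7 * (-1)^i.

This is a geometric sequence.
i=0: S_0 = -7 * (-1)^0 = -7
i=1: S_1 = -7 * (-1)^1 = 7
i=2: S_2 = -7 * (-1)^2 = -7
i=3: S_3 = -7 * (-1)^3 = 7
i=4: S_4 = -7 * (-1)^4 = -7
The first 5 terms are: [-7, 7, -7, 7, -7]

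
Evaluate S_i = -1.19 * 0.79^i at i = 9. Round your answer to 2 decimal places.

S_9 = -1.19 * 0.79^9 ≈ -1.19 * 0.1199 ≈ -0.14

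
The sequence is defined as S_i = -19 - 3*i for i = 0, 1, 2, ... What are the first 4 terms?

This is an arithmetic sequence.
i=0: S_0 = -19 + -3*0 = -19
i=1: S_1 = -19 + -3*1 = -22
i=2: S_2 = -19 + -3*2 = -25
i=3: S_3 = -19 + -3*3 = -28
The first 4 terms are: [-19, -22, -25, -28]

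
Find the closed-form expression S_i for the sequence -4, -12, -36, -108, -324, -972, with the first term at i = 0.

Check ratios: -12 / -4 = 3.0
Common ratio r = 3.
First term a = -4.
Formula: S_i = -4 * 3^i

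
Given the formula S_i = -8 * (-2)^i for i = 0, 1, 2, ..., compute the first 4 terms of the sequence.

This is a geometric sequence.
i=0: S_0 = -8 * (-2)^0 = -8
i=1: S_1 = -8 * (-2)^1 = 16
i=2: S_2 = -8 * (-2)^2 = -32
i=3: S_3 = -8 * (-2)^3 = 64
The first 4 terms are: [-8, 16, -32, 64]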